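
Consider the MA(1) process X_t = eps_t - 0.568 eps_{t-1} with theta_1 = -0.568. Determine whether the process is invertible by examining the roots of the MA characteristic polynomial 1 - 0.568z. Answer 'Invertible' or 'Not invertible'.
\text{Invertible}

The MA(q) characteristic polynomial is P(z) = 1 - 0.568z.
Invertibility requires all roots to lie outside the unit circle, i.e. |z| > 1 for every root.
This is linear in z: 1 + (-0.568) z = 0  =>  z = -1/(-0.568) = 1.760563,  |z| = 1.760563.
Moduli of all roots: 1.7606.
All moduli strictly greater than 1? Yes.
Verdict: Invertible.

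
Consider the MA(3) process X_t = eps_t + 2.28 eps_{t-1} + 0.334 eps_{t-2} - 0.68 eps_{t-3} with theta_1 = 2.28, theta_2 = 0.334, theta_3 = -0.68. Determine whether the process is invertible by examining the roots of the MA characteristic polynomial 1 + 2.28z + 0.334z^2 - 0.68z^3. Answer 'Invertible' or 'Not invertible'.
\text{Not invertible}

The MA(q) characteristic polynomial is P(z) = 1 + 2.28z + 0.334z^2 - 0.68z^3.
Invertibility requires all roots to lie outside the unit circle, i.e. |z| > 1 for every root.
Degree 3: look for a simple real root z0 first, then factor out (1 - z/z0) and solve the remaining quadratic.
Testing z0 = -1.25: P(-1.25) = 1 + (2.28)(-1.25) + (0.334)(-1.25)^2 + (-0.68)(-1.25)^3
  = 1 + (-2.85) + (0.521875) + (1.328125) = 0.  So z_0 = -1.25 is a root, |z_0| = 1.25.
Divide out the factor (1 + 0.8 z) = (1 - z/z0) (since 1/z0 = -0.8):
  P(z) = (1 + 0.8 z)(1 + (1.48) z + (-0.85) z^2)
  [check: z-coef 1.48 - (-0.8) = 2.28; z^2-coef -0.85 - (-0.8)(1.48) = 0.334; z^3-coef -(-0.8)(-0.85) = -0.68.]
Remaining roots from the quadratic factor 1 + (1.48) z + (-0.85) z^2:
  Set 1 + (1.48) z + (-0.85) z^2 = 0, i.e. a z^2 + b z + c = 0 with a = -0.85, b = 1.48, c = 1.
  Discriminant D = b^2 - 4ac = (1.48)^2 - 4*(-0.85)*1 = 2.1904 - (-3.4) = 5.5904.
  D >= 0, so the roots are real: z = (-b +/- sqrt(D)) / (2a) = (-1.48 +/- 2.364403) / (-1.7).
    z_1 = (-1.48 + 2.364403) / (-1.7) = -0.5202,   |z_1| = 0.5202.
    z_2 = (-1.48 - 2.364403) / (-1.7) = 2.2614,   |z_2| = 2.2614.
Moduli of all roots: 1.2500, 0.5202, 2.2614.
All moduli strictly greater than 1? No.
Verdict: Not invertible.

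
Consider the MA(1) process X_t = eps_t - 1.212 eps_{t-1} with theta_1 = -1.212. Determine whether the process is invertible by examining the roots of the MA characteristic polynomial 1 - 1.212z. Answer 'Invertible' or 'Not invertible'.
\text{Not invertible}

The MA(q) characteristic polynomial is P(z) = 1 - 1.212z.
Invertibility requires all roots to lie outside the unit circle, i.e. |z| > 1 for every root.
This is linear in z: 1 + (-1.212) z = 0  =>  z = -1/(-1.212) = 0.825083,  |z| = 0.825083.
Moduli of all roots: 0.8251.
All moduli strictly greater than 1? No.
Verdict: Not invertible.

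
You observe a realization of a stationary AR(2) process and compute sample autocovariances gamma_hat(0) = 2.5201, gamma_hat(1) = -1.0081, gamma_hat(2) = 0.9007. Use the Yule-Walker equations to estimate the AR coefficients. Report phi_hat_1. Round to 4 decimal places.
\hat\phi_{1} = -0.3060

The Yule-Walker equations for an AR(p) process read, in matrix form,
  Gamma_p phi = r_p,   with   (Gamma_p)_{ij} = gamma(|i - j|),
                       (r_p)_i = gamma(i),   i,j = 1..p.
Substitute the sample gammas (Toeplitz matrix and right-hand side of size 2):
  Gamma_p = [[2.5201, -1.0081], [-1.0081, 2.5201]]
  r_p     = [-1.0081, 0.9007]
Written out:
  2.5201 phi_1 - 1.0081 phi_2 = -1.0081
  -1.0081 phi_1 + 2.5201 phi_2 = 0.9007
Solve by Cramer's rule:
  det = gamma(0)^2 - gamma(1)^2 = (2.5201)^2 - (-1.0081)^2 = 6.35090401 - 1.01626561 = 5.3346384
  phi_hat_1 = [gamma(1) gamma(0) - gamma(1) gamma(2)] / det = [(-1.0081)(2.5201) - (-1.0081)(0.9007)] / 5.3346384 = -1.63251714 / 5.3346384 = -0.306
  phi_hat_2 = [gamma(0) gamma(2) - gamma(1)^2] / det = [(2.5201)(0.9007) - (-1.0081)^2] / 5.3346384 = 1.25358846 / 5.3346384 = 0.235
So phi_hat = [-0.3060, 0.2350].
Therefore phi_hat_1 = -0.3060.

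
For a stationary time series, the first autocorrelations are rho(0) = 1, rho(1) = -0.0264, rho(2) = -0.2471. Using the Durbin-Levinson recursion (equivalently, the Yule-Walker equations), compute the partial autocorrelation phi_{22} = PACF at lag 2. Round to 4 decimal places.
\phi_{22} = -0.2480

The PACF at lag k is phi_{kk}, the last component of the solution
to the Yule-Walker system G_k phi = r_k where
  (G_k)_{ij} = rho(|i - j|), (r_k)_i = rho(i), i,j = 1..k.
Equivalently, Durbin-Levinson gives phi_{kk} iteratively:
  phi_{11} = rho(1)
  phi_{kk} = [rho(k) - sum_{j=1..k-1} phi_{k-1,j} rho(k-j)]
            / [1 - sum_{j=1..k-1} phi_{k-1,j} rho(j)],
  phi_{k,j} = phi_{k-1,j} - phi_{kk} phi_{k-1,k-j},  j = 1..k-1.
Step k = 1:
  phi_11 = rho(1) = -0.0264.
Step k = 2:
  phi_22 = [rho(2) - phi_11 rho(1)] / [1 - phi_11 rho(1)] = [-0.2471 - (-0.0264)(-0.0264)] / [1 - (-0.0264)(-0.0264)]
         = -0.24779696 / 0.99930304 = -0.248.
Therefore phi_{22} = -0.2480.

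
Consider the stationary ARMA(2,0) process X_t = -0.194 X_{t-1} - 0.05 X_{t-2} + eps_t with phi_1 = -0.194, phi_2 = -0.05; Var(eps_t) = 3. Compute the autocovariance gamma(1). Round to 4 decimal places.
\gamma(1) = -0.5753

Multiply the model equation by X_{t-k} and take expectations. With theta_0 = psi_0 = 1 and psi_j the MA(infinity) weights, this gives
  gamma(k) - sum_i phi_i gamma(k-i) = c_k,
  c_k = sigma^2 * sum_{j=k..q} theta_j psi_{j-k}   (c_k = 0 for k > q),
using gamma(-m) = gamma(m).
Pure AR (q = 0): c_0 = sigma^2 = 3, c_k = 0 for k >= 1.
Equations for k = 0, 1, 2 (AR order 2, c_2 = 0):
  (E0) gamma(0) = phi_1 gamma(1) + phi_2 gamma(2) + c_0
  (E1) gamma(1) = phi_1 gamma(0) + phi_2 gamma(1) + c_1
  (E2) gamma(2) = phi_1 gamma(1) + phi_2 gamma(0)
From (E1): gamma(1) = A gamma(0) + B with
  A = phi_1 / (1 - phi_2) = -0.194 / 1.05 = -0.184762,   B = c_1 / (1 - phi_2) = 0 / 1.05 = 0.
Insert (E2) into (E0): gamma(0) (1 - phi_2^2) = phi_1 (1 + phi_2) gamma(1) + c_0.
  phi_1 (1 + phi_2) = (-0.194)(0.95) = -0.1843,   1 - phi_2^2 = 0.9975.
Replace gamma(1) by A gamma(0) + B and collect gamma(0):
  gamma(0) [0.9975 - (-0.1843)(-0.184762)] = c_0 = 3
  gamma(0) * 0.963448 = 3
  gamma(0) = 3 / 0.963448 = 3.113815.
  gamma(1) = A gamma(0) = (-0.184762)(3.113815) = -0.575314.
Therefore gamma(1) = -0.5753 (to 4 decimal places).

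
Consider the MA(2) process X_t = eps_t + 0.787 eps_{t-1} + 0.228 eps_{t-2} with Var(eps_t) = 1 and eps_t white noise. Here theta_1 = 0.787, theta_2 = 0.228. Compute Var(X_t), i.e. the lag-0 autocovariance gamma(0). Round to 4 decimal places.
\gamma(0) = 1.6714

For an MA(q) process X_t = eps_t + sum_i theta_i eps_{t-i} with
Var(eps_t) = sigma^2, the variance is
  gamma(0) = sigma^2 * (1 + sum_i theta_i^2).
  sum_i theta_i^2 = (0.787)^2 + (0.228)^2 = 0.619369 + 0.051984 = 0.671353.
  gamma(0) = 1 * (1 + 0.671353) = 1 * 1.671353 = 1.671353, which rounds to 1.6714.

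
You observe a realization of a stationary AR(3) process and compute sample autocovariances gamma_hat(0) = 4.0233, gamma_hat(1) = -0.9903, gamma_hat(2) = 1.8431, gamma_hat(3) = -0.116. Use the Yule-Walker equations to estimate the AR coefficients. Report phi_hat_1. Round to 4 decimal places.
\hat\phi_{1} = -0.2190

The Yule-Walker equations for an AR(p) process read, in matrix form,
  Gamma_p phi = r_p,   with   (Gamma_p)_{ij} = gamma(|i - j|),
                       (r_p)_i = gamma(i),   i,j = 1..p.
Substitute the sample gammas (Toeplitz matrix and right-hand side of size 3):
  Gamma_p = [[4.0233, -0.9903, 1.8431], [-0.9903, 4.0233, -0.9903], [1.8431, -0.9903, 4.0233]]
  r_p     = [-0.9903, 1.8431, -0.116]
Written out (R1..R3):
  (R1) 4.0233 phi_1 - 0.9903 phi_2 + 1.8431 phi_3 = -0.9903
  (R2) -0.9903 phi_1 + 4.0233 phi_2 - 0.9903 phi_3 = 1.8431
  (R3) 1.8431 phi_1 - 0.9903 phi_2 + 4.0233 phi_3 = -0.116
Gaussian elimination:
  R2 <- R2 - (-0.9903/4.0233) R1 = R2 - (-0.246141) R1:  3.779546 phi_2 - 0.536637 phi_3 = 1.599346
  R3 <- R3 - (1.8431/4.0233) R1 = R3 - (0.458107) R1:  -0.536637 phi_2 + 3.178964 phi_3 = 0.337663
  R3 <- R3 - (-0.536637/3.779546) R2 = R3 - (-0.141985) R2:  3.10277 phi_3 = 0.564745
Back-substitution:
  phi_hat_3 = 0.564745 / 3.10277 = 0.182013
  phi_hat_2 = (1.599346 - (-0.536637)(0.182013)) / 3.779546 = 0.449001
  phi_hat_1 = (-0.9903 - (-0.9903)(0.449001) - (1.8431)(0.182013)) / 4.0233 = -0.219005
So phi_hat = [-0.2190, 0.4490, 0.1820].
Therefore phi_hat_1 = -0.2190.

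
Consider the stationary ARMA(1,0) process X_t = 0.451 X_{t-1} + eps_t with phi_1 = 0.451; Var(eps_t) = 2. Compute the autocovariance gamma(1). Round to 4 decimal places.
\gamma(1) = 1.1323

Multiply the model equation by X_{t-k} and take expectations. With theta_0 = psi_0 = 1 and psi_j the MA(infinity) weights, this gives
  gamma(k) - sum_i phi_i gamma(k-i) = c_k,
  c_k = sigma^2 * sum_{j=k..q} theta_j psi_{j-k}   (c_k = 0 for k > q),
using gamma(-m) = gamma(m).
Pure AR (q = 0): c_0 = sigma^2 = 2, c_k = 0 for k >= 1.
Equations for k = 0 and k = 1 (AR order 1):
  gamma(0) = phi_1 gamma(1) + c_0
  gamma(1) = phi_1 gamma(0) + c_1
Substituting the second into the first: gamma(0) (1 - phi_1^2) = c_0 + phi_1 c_1, so
  gamma(0) = c_0 / (1 - phi_1^2) = 2 / (1 - (0.451)^2) = 2 / 0.796599 = 2.510674.
  gamma(1) = phi_1 gamma(0) = (0.451)(2.510674) = 1.132314.
Therefore gamma(1) = 1.1323 (to 4 decimal places).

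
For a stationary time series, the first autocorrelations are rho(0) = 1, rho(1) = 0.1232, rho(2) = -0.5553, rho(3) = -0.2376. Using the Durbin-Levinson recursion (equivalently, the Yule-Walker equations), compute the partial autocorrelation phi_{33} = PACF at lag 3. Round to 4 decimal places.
\phi_{33} = -0.0889

The PACF at lag k is phi_{kk}, the last component of the solution
to the Yule-Walker system G_k phi = r_k where
  (G_k)_{ij} = rho(|i - j|), (r_k)_i = rho(i), i,j = 1..k.
Equivalently, Durbin-Levinson gives phi_{kk} iteratively:
  phi_{11} = rho(1)
  phi_{kk} = [rho(k) - sum_{j=1..k-1} phi_{k-1,j} rho(k-j)]
            / [1 - sum_{j=1..k-1} phi_{k-1,j} rho(j)],
  phi_{k,j} = phi_{k-1,j} - phi_{kk} phi_{k-1,k-j},  j = 1..k-1.
Step k = 1:
  phi_11 = rho(1) = 0.1232.
Step k = 2:
  phi_22 = [rho(2) - phi_11 rho(1)] / [1 - phi_11 rho(1)] = [-0.5553 - (0.1232)(0.1232)] / [1 - (0.1232)(0.1232)]
         = -0.57047824 / 0.98482176 = -0.579271.
  Update: phi_21 = phi_11 - phi_22 phi_11 = 0.1232 - (-0.579271)(0.1232) = 0.194566.
Step k = 3:
  phi_33 = [rho(3) - phi_21 rho(2) - phi_22 rho(1)] / [1 - phi_21 rho(1) - phi_22 rho(2)]
    numerator   = -0.2376 - (0.194566)(-0.5553) - (-0.579271)(0.1232) = -0.0581913
    denominator = 1 - (0.194566)(0.1232) - (-0.579271)(-0.5553) = 0.65436052
  phi_33 = -0.0581913 / 0.65436052 = -0.0889.
Therefore phi_{33} = -0.0889.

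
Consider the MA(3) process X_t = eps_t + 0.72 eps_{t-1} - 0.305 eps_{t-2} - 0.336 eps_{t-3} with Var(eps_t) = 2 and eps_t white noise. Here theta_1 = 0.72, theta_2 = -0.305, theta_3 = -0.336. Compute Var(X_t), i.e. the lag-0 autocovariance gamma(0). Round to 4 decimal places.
\gamma(0) = 3.4486

For an MA(q) process X_t = eps_t + sum_i theta_i eps_{t-i} with
Var(eps_t) = sigma^2, the variance is
  gamma(0) = sigma^2 * (1 + sum_i theta_i^2).
  sum_i theta_i^2 = (0.72)^2 + (-0.305)^2 + (-0.336)^2 = 0.5184 + 0.093025 + 0.112896 = 0.724321.
  gamma(0) = 2 * (1 + 0.724321) = 2 * 1.724321 = 3.448642, which rounds to 3.4486.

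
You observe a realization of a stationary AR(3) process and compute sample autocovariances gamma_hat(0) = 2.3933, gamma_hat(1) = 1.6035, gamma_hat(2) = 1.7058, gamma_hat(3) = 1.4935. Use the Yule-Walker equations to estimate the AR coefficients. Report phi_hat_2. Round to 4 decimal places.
\hat\phi_{2} = 0.4341

The Yule-Walker equations for an AR(p) process read, in matrix form,
  Gamma_p phi = r_p,   with   (Gamma_p)_{ij} = gamma(|i - j|),
                       (r_p)_i = gamma(i),   i,j = 1..p.
Substitute the sample gammas (Toeplitz matrix and right-hand side of size 3):
  Gamma_p = [[2.3933, 1.6035, 1.7058], [1.6035, 2.3933, 1.6035], [1.7058, 1.6035, 2.3933]]
  r_p     = [1.6035, 1.7058, 1.4935]
Written out (R1..R3):
  (R1) 2.3933 phi_1 + 1.6035 phi_2 + 1.7058 phi_3 = 1.6035
  (R2) 1.6035 phi_1 + 2.3933 phi_2 + 1.6035 phi_3 = 1.7058
  (R3) 1.7058 phi_1 + 1.6035 phi_2 + 2.3933 phi_3 = 1.4935
Gaussian elimination:
  R2 <- R2 - (1.6035/2.3933) R1 = R2 - (0.669995) R1:  1.318962 phi_2 + 0.460622 phi_3 = 0.631462
  R3 <- R3 - (1.7058/2.3933) R1 = R3 - (0.71274) R1:  0.460622 phi_2 + 1.177509 phi_3 = 0.350622
  R3 <- R3 - (0.460622/1.318962) R2 = R3 - (0.34923) R2:  1.016645 phi_3 = 0.130096
Back-substitution:
  phi_hat_3 = 0.130096 / 1.016645 = 0.127966
  phi_hat_2 = (0.631462 - (0.460622)(0.127966)) / 1.318962 = 0.434067
  phi_hat_1 = (1.6035 - (1.6035)(0.434067) - (1.7058)(0.127966)) / 2.3933 = 0.287966
So phi_hat = [0.2880, 0.4341, 0.1280].
Therefore phi_hat_2 = 0.4341.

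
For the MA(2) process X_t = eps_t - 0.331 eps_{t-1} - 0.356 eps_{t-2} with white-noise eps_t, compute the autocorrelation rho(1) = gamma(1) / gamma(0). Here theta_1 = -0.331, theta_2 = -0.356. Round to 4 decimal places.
\rho(1) = -0.1724

For an MA(q) process with theta_0 = 1, the autocovariance is
  gamma(k) = sigma^2 * sum_{i=0..q-k} theta_i * theta_{i+k},
and rho(k) = gamma(k) / gamma(0). Sigma^2 cancels.
  numerator   = (1)*(-0.331) + (-0.331)*(-0.356) = -0.213164.
  denominator = (1)^2 + (-0.331)^2 + (-0.356)^2 = 1.236297.
  rho(1) = -0.213164 / 1.236297 = -0.1724.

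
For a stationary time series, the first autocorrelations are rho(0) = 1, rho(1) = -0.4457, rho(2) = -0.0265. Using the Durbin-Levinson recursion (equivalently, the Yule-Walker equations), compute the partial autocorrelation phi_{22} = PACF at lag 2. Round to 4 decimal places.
\phi_{22} = -0.2810

The PACF at lag k is phi_{kk}, the last component of the solution
to the Yule-Walker system G_k phi = r_k where
  (G_k)_{ij} = rho(|i - j|), (r_k)_i = rho(i), i,j = 1..k.
Equivalently, Durbin-Levinson gives phi_{kk} iteratively:
  phi_{11} = rho(1)
  phi_{kk} = [rho(k) - sum_{j=1..k-1} phi_{k-1,j} rho(k-j)]
            / [1 - sum_{j=1..k-1} phi_{k-1,j} rho(j)],
  phi_{k,j} = phi_{k-1,j} - phi_{kk} phi_{k-1,k-j},  j = 1..k-1.
Step k = 1:
  phi_11 = rho(1) = -0.4457.
Step k = 2:
  phi_22 = [rho(2) - phi_11 rho(1)] / [1 - phi_11 rho(1)] = [-0.0265 - (-0.4457)(-0.4457)] / [1 - (-0.4457)(-0.4457)]
         = -0.22514849 / 0.80135151 = -0.281.
Therefore phi_{22} = -0.2810.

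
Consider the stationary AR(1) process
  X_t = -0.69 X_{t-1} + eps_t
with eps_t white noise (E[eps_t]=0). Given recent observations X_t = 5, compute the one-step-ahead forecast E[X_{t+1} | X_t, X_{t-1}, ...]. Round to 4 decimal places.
E[X_{t+1} \mid \mathcal F_t] = -3.4500

For an AR(p) model X_t = c + sum_i phi_i X_{t-i} + eps_t, the
one-step-ahead conditional mean is
  E[X_{t+1} | X_t, ...] = c + sum_i phi_i X_{t+1-i}.
Substitute known values:
  E[X_{t+1} | ...] = (-0.69) * (5)
                   = -3.4500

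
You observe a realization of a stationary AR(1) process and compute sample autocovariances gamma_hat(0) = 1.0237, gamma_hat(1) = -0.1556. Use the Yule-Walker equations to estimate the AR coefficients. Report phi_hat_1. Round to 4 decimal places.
\hat\phi_{1} = -0.1520

The Yule-Walker equations for an AR(p) process read, in matrix form,
  Gamma_p phi = r_p,   with   (Gamma_p)_{ij} = gamma(|i - j|),
                       (r_p)_i = gamma(i),   i,j = 1..p.
Substitute the sample gammas (Toeplitz matrix and right-hand side of size 1):
  Gamma_p = [[1.0237]]
  r_p     = [-0.1556]
With p = 1 this is the single equation gamma(0) phi_1 = gamma(1):
  phi_hat_1 = gamma(1) / gamma(0) = -0.1556 / 1.0237 = -0.1520.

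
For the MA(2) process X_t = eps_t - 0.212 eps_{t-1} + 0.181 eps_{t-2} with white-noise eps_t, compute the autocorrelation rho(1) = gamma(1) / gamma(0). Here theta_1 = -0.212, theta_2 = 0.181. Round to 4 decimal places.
\rho(1) = -0.2323

For an MA(q) process with theta_0 = 1, the autocovariance is
  gamma(k) = sigma^2 * sum_{i=0..q-k} theta_i * theta_{i+k},
and rho(k) = gamma(k) / gamma(0). Sigma^2 cancels.
  numerator   = (1)*(-0.212) + (-0.212)*(0.181) = -0.250372.
  denominator = (1)^2 + (-0.212)^2 + (0.181)^2 = 1.077705.
  rho(1) = -0.250372 / 1.077705 = -0.2323.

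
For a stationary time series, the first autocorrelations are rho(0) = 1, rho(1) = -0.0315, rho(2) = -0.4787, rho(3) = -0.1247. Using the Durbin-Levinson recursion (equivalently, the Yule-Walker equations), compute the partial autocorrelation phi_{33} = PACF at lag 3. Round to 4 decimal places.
\phi_{33} = -0.2109

The PACF at lag k is phi_{kk}, the last component of the solution
to the Yule-Walker system G_k phi = r_k where
  (G_k)_{ij} = rho(|i - j|), (r_k)_i = rho(i), i,j = 1..k.
Equivalently, Durbin-Levinson gives phi_{kk} iteratively:
  phi_{11} = rho(1)
  phi_{kk} = [rho(k) - sum_{j=1..k-1} phi_{k-1,j} rho(k-j)]
            / [1 - sum_{j=1..k-1} phi_{k-1,j} rho(j)],
  phi_{k,j} = phi_{k-1,j} - phi_{kk} phi_{k-1,k-j},  j = 1..k-1.
Step k = 1:
  phi_11 = rho(1) = -0.0315.
Step k = 2:
  phi_22 = [rho(2) - phi_11 rho(1)] / [1 - phi_11 rho(1)] = [-0.4787 - (-0.0315)(-0.0315)] / [1 - (-0.0315)(-0.0315)]
         = -0.47969225 / 0.99900775 = -0.480169.
  Update: phi_21 = phi_11 - phi_22 phi_11 = -0.0315 - (-0.480169)(-0.0315) = -0.046625.
Step k = 3:
  phi_33 = [rho(3) - phi_21 rho(2) - phi_22 rho(1)] / [1 - phi_21 rho(1) - phi_22 rho(2)]
    numerator   = -0.1247 - (-0.046625)(-0.4787) - (-0.480169)(-0.0315) = -0.16214485
    denominator = 1 - (-0.046625)(-0.0315) - (-0.480169)(-0.4787) = 0.76867455
  phi_33 = -0.16214485 / 0.76867455 = -0.2109.
Therefore phi_{33} = -0.2109.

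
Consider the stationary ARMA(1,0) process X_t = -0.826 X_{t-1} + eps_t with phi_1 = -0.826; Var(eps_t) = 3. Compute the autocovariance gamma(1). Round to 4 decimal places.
\gamma(1) = -7.7992

Multiply the model equation by X_{t-k} and take expectations. With theta_0 = psi_0 = 1 and psi_j the MA(infinity) weights, this gives
  gamma(k) - sum_i phi_i gamma(k-i) = c_k,
  c_k = sigma^2 * sum_{j=k..q} theta_j psi_{j-k}   (c_k = 0 for k > q),
using gamma(-m) = gamma(m).
Pure AR (q = 0): c_0 = sigma^2 = 3, c_k = 0 for k >= 1.
Equations for k = 0 and k = 1 (AR order 1):
  gamma(0) = phi_1 gamma(1) + c_0
  gamma(1) = phi_1 gamma(0) + c_1
Substituting the second into the first: gamma(0) (1 - phi_1^2) = c_0 + phi_1 c_1, so
  gamma(0) = c_0 / (1 - phi_1^2) = 3 / (1 - (-0.826)^2) = 3 / 0.317724 = 9.442157.
  gamma(1) = phi_1 gamma(0) = (-0.826)(9.442157) = -7.799222.
Therefore gamma(1) = -7.7992 (to 4 decimal places).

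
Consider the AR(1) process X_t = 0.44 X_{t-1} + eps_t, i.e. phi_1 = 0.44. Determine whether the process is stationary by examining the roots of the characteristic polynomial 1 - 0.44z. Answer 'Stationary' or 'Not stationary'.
\text{Stationary}

The AR(p) characteristic polynomial is P(z) = 1 - 0.44z.
Stationarity requires all roots to lie outside the unit circle, i.e. |z| > 1 for every root.
This is linear in z: 1 + (-0.44) z = 0  =>  z = -1/(-0.44) = 2.272727,  |z| = 2.272727.
Moduli of all roots: 2.2727.
All moduli strictly greater than 1? Yes.
Verdict: Stationary.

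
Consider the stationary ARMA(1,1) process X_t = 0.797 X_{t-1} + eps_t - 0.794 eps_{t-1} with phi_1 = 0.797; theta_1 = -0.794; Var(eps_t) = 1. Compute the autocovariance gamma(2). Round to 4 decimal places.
\gamma(2) = 0.0024

Multiply the model equation by X_{t-k} and take expectations. With theta_0 = psi_0 = 1 and psi_j the MA(infinity) weights, this gives
  gamma(k) - sum_i phi_i gamma(k-i) = c_k,
  c_k = sigma^2 * sum_{j=k..q} theta_j psi_{j-k}   (c_k = 0 for k > q),
using gamma(-m) = gamma(m).
psi-weights needed (psi_j = theta_j + sum_i phi_i psi_{j-i}):
  psi_1 = theta_1 + phi_1 = -0.794 + (0.797) = 0.003
Right-hand sides:
  c_0 = sigma^2 (1 + theta_1 psi_1) = 1 * (1 + (-0.794)(0.003)) = 1 * 0.997618 = 0.997618
  c_1 = sigma^2 theta_1 = 1 * (-0.794) = -0.794
  c_2 = 0
Equations for k = 0 and k = 1 (AR order 1):
  gamma(0) = phi_1 gamma(1) + c_0
  gamma(1) = phi_1 gamma(0) + c_1
Substituting the second into the first: gamma(0) (1 - phi_1^2) = c_0 + phi_1 c_1, so
  gamma(0) = (c_0 + phi_1 c_1) / (1 - phi_1^2) = (0.997618 + (0.797)(-0.794)) / (1 - (0.797)^2) = 0.3648 / 0.364791 = 1.000025.
  gamma(1) = phi_1 gamma(0) + c_1 = (0.797)(1.000025) + (-0.794) = 0.00302.
For k = 2 (> q): gamma(2) = phi_1 gamma(1) = (0.797)(0.00302) = 0.002407.
Therefore gamma(2) = 0.0024 (to 4 decimal places).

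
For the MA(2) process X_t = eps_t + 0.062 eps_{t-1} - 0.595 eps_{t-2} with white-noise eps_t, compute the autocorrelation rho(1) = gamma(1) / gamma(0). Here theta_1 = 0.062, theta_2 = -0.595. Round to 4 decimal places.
\rho(1) = 0.0185

For an MA(q) process with theta_0 = 1, the autocovariance is
  gamma(k) = sigma^2 * sum_{i=0..q-k} theta_i * theta_{i+k},
and rho(k) = gamma(k) / gamma(0). Sigma^2 cancels.
  numerator   = (1)*(0.062) + (0.062)*(-0.595) = 0.02511.
  denominator = (1)^2 + (0.062)^2 + (-0.595)^2 = 1.357869.
  rho(1) = 0.02511 / 1.357869 = 0.0185.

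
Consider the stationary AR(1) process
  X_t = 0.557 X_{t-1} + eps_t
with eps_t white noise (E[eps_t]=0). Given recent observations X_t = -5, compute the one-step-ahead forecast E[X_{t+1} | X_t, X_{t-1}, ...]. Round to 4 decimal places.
E[X_{t+1} \mid \mathcal F_t] = -2.7850

For an AR(p) model X_t = c + sum_i phi_i X_{t-i} + eps_t, the
one-step-ahead conditional mean is
  E[X_{t+1} | X_t, ...] = c + sum_i phi_i X_{t+1-i}.
Substitute known values:
  E[X_{t+1} | ...] = (0.557) * (-5)
                   = -2.7850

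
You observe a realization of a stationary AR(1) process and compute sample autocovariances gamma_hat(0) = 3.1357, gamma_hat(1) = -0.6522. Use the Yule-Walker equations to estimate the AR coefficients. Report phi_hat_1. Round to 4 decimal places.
\hat\phi_{1} = -0.2080

The Yule-Walker equations for an AR(p) process read, in matrix form,
  Gamma_p phi = r_p,   with   (Gamma_p)_{ij} = gamma(|i - j|),
                       (r_p)_i = gamma(i),   i,j = 1..p.
Substitute the sample gammas (Toeplitz matrix and right-hand side of size 1):
  Gamma_p = [[3.1357]]
  r_p     = [-0.6522]
With p = 1 this is the single equation gamma(0) phi_1 = gamma(1):
  phi_hat_1 = gamma(1) / gamma(0) = -0.6522 / 3.1357 = -0.2080.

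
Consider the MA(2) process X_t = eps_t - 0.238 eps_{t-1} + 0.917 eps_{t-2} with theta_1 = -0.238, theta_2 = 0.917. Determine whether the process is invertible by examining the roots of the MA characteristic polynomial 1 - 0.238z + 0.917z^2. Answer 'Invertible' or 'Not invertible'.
\text{Invertible}

The MA(q) characteristic polynomial is P(z) = 1 - 0.238z + 0.917z^2.
Invertibility requires all roots to lie outside the unit circle, i.e. |z| > 1 for every root.
Set 1 + (-0.238) z + (0.917) z^2 = 0, i.e. a z^2 + b z + c = 0 with a = 0.917, b = -0.238, c = 1.
Discriminant D = b^2 - 4ac = (-0.238)^2 - 4*(0.917)*1 = 0.056644 - (3.668) = -3.611356.
D < 0, so the roots are the complex-conjugate pair z = (-b +/- i sqrt(-D)) / (2a) = 0.1298 +/- 1.0362i.
For a conjugate pair |z|^2 = z * conj(z) = (product of roots) = c/a = 1/(0.917) = 1.090513, so |z| = sqrt(1.090513) = 1.0443 for both roots.
Moduli of all roots: 1.0443, 1.0443.
All moduli strictly greater than 1? Yes.
Verdict: Invertible.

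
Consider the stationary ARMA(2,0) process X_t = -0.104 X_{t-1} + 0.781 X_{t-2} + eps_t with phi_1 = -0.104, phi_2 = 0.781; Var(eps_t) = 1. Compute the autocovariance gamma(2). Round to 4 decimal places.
\gamma(2) = 2.7489

Multiply the model equation by X_{t-k} and take expectations. With theta_0 = psi_0 = 1 and psi_j the MA(infinity) weights, this gives
  gamma(k) - sum_i phi_i gamma(k-i) = c_k,
  c_k = sigma^2 * sum_{j=k..q} theta_j psi_{j-k}   (c_k = 0 for k > q),
using gamma(-m) = gamma(m).
Pure AR (q = 0): c_0 = sigma^2 = 1, c_k = 0 for k >= 1.
Equations for k = 0, 1, 2 (AR order 2, c_2 = 0):
  (E0) gamma(0) = phi_1 gamma(1) + phi_2 gamma(2) + c_0
  (E1) gamma(1) = phi_1 gamma(0) + phi_2 gamma(1) + c_1
  (E2) gamma(2) = phi_1 gamma(1) + phi_2 gamma(0)
From (E1): gamma(1) = A gamma(0) + B with
  A = phi_1 / (1 - phi_2) = -0.104 / 0.219 = -0.474886,   B = c_1 / (1 - phi_2) = 0 / 0.219 = 0.
Insert (E2) into (E0): gamma(0) (1 - phi_2^2) = phi_1 (1 + phi_2) gamma(1) + c_0.
  phi_1 (1 + phi_2) = (-0.104)(1.781) = -0.185224,   1 - phi_2^2 = 0.390039.
Replace gamma(1) by A gamma(0) + B and collect gamma(0):
  gamma(0) [0.390039 - (-0.185224)(-0.474886)] = c_0 = 1
  gamma(0) * 0.302079 = 1
  gamma(0) = 1 / 0.302079 = 3.310395.
  gamma(1) = A gamma(0) = (-0.474886)(3.310395) = -1.57206.
  gamma(2) = phi_1 gamma(1) + phi_2 gamma(0) = (-0.104)(-1.57206) + (0.781)(3.310395) = 2.748913.
Therefore gamma(2) = 2.7489 (to 4 decimal places).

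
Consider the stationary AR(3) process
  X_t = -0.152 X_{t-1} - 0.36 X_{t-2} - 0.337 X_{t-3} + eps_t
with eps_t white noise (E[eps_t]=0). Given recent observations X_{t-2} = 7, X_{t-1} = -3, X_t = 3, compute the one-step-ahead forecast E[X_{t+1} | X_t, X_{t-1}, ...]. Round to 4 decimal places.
E[X_{t+1} \mid \mathcal F_t] = -1.7350

For an AR(p) model X_t = c + sum_i phi_i X_{t-i} + eps_t, the
one-step-ahead conditional mean is
  E[X_{t+1} | X_t, ...] = c + sum_i phi_i X_{t+1-i}.
Substitute known values:
  E[X_{t+1} | ...] = (-0.152) * (3) + (-0.36) * (-3) + (-0.337) * (7)
                   = -1.7350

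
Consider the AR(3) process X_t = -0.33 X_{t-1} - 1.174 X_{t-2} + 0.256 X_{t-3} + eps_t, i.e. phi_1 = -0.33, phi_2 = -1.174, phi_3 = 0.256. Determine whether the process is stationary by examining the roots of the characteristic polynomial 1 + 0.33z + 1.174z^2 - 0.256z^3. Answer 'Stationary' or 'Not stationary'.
\text{Not stationary}

The AR(p) characteristic polynomial is P(z) = 1 + 0.33z + 1.174z^2 - 0.256z^3.
Stationarity requires all roots to lie outside the unit circle, i.e. |z| > 1 for every root.
Degree 3: look for a simple real root z0 first, then factor out (1 - z/z0) and solve the remaining quadratic.
Testing z0 = 5: P(5) = 1 + (0.33)(5) + (1.174)(5)^2 + (-0.256)(5)^3
  = 1 + (1.65) + (29.35) + (-32) = 0.  So z_0 = 5 is a root, |z_0| = 5.
Divide out the factor (1 - 0.2 z) = (1 - z/z0) (since 1/z0 = 0.2):
  P(z) = (1 - 0.2 z)(1 + (0.53) z + (1.28) z^2)
  [check: z-coef 0.53 - (0.2) = 0.33; z^2-coef 1.28 - (0.2)(0.53) = 1.174; z^3-coef -(0.2)(1.28) = -0.256.]
Remaining roots from the quadratic factor 1 + (0.53) z + (1.28) z^2:
  Set 1 + (0.53) z + (1.28) z^2 = 0, i.e. a z^2 + b z + c = 0 with a = 1.28, b = 0.53, c = 1.
  Discriminant D = b^2 - 4ac = (0.53)^2 - 4*(1.28)*1 = 0.2809 - (5.12) = -4.8391.
  D < 0, so the roots are the complex-conjugate pair z = (-b +/- i sqrt(-D)) / (2a) = -0.207 +/- 0.8593i.
  For a conjugate pair |z|^2 = z * conj(z) = (product of roots) = c/a = 1/(1.28) = 0.78125, so |z| = sqrt(0.78125) = 0.8839 for both roots.
Moduli of all roots: 5.0000, 0.8839, 0.8839.
All moduli strictly greater than 1? No.
Verdict: Not stationary.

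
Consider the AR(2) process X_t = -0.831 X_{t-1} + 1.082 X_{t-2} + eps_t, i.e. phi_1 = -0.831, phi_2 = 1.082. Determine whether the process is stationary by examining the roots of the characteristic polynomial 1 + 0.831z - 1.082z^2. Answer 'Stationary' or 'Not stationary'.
\text{Not stationary}

The AR(p) characteristic polynomial is P(z) = 1 + 0.831z - 1.082z^2.
Stationarity requires all roots to lie outside the unit circle, i.e. |z| > 1 for every root.
Set 1 + (0.831) z + (-1.082) z^2 = 0, i.e. a z^2 + b z + c = 0 with a = -1.082, b = 0.831, c = 1.
Discriminant D = b^2 - 4ac = (0.831)^2 - 4*(-1.082)*1 = 0.690561 - (-4.328) = 5.018561.
D >= 0, so the roots are real: z = (-b +/- sqrt(D)) / (2a) = (-0.831 +/- 2.240214) / (-2.164).
  z_1 = (-0.831 + 2.240214) / (-2.164) = -0.6512,   |z_1| = 0.6512.
  z_2 = (-0.831 - 2.240214) / (-2.164) = 1.4192,   |z_2| = 1.4192.
Moduli of all roots: 0.6512, 1.4192.
All moduli strictly greater than 1? No.
Verdict: Not stationary.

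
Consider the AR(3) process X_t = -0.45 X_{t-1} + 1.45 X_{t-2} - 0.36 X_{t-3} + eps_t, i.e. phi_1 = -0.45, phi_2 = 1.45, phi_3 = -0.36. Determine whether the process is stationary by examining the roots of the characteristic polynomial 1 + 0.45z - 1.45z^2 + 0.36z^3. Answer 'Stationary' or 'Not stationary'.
\text{Not stationary}

The AR(p) characteristic polynomial is P(z) = 1 + 0.45z - 1.45z^2 + 0.36z^3.
Stationarity requires all roots to lie outside the unit circle, i.e. |z| > 1 for every root.
Degree 3: look for a simple real root z0 first, then factor out (1 - z/z0) and solve the remaining quadratic.
Testing z0 = 1.25: P(1.25) = 1 + (0.45)(1.25) + (-1.45)(1.25)^2 + (0.36)(1.25)^3
  = 1 + (0.5625) + (-2.265625) + (0.703125) = 0.  So z_0 = 1.25 is a root, |z_0| = 1.25.
Divide out the factor (1 - 0.8 z) = (1 - z/z0) (since 1/z0 = 0.8):
  P(z) = (1 - 0.8 z)(1 + (1.25) z + (-0.45) z^2)
  [check: z-coef 1.25 - (0.8) = 0.45; z^2-coef -0.45 - (0.8)(1.25) = -1.45; z^3-coef -(0.8)(-0.45) = 0.36.]
Remaining roots from the quadratic factor 1 + (1.25) z + (-0.45) z^2:
  Set 1 + (1.25) z + (-0.45) z^2 = 0, i.e. a z^2 + b z + c = 0 with a = -0.45, b = 1.25, c = 1.
  Discriminant D = b^2 - 4ac = (1.25)^2 - 4*(-0.45)*1 = 1.5625 - (-1.8) = 3.3625.
  D >= 0, so the roots are real: z = (-b +/- sqrt(D)) / (2a) = (-1.25 +/- 1.833712) / (-0.9).
    z_1 = (-1.25 + 1.833712) / (-0.9) = -0.6486,   |z_1| = 0.6486.
    z_2 = (-1.25 - 1.833712) / (-0.9) = 3.4263,   |z_2| = 3.4263.
Moduli of all roots: 1.2500, 0.6486, 3.4263.
All moduli strictly greater than 1? No.
Verdict: Not stationary.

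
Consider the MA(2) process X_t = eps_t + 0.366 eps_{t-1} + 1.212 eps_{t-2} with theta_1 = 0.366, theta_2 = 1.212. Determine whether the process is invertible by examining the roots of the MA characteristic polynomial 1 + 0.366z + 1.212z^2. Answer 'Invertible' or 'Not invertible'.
\text{Not invertible}

The MA(q) characteristic polynomial is P(z) = 1 + 0.366z + 1.212z^2.
Invertibility requires all roots to lie outside the unit circle, i.e. |z| > 1 for every root.
Set 1 + (0.366) z + (1.212) z^2 = 0, i.e. a z^2 + b z + c = 0 with a = 1.212, b = 0.366, c = 1.
Discriminant D = b^2 - 4ac = (0.366)^2 - 4*(1.212)*1 = 0.133956 - (4.848) = -4.714044.
D < 0, so the roots are the complex-conjugate pair z = (-b +/- i sqrt(-D)) / (2a) = -0.151 +/- 0.8957i.
For a conjugate pair |z|^2 = z * conj(z) = (product of roots) = c/a = 1/(1.212) = 0.825083, so |z| = sqrt(0.825083) = 0.9083 for both roots.
Moduli of all roots: 0.9083, 0.9083.
All moduli strictly greater than 1? No.
Verdict: Not invertible.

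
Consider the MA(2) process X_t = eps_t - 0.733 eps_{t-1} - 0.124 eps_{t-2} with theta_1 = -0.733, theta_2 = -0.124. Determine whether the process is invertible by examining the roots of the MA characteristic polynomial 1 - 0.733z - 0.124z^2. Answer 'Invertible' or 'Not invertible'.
\text{Invertible}

The MA(q) characteristic polynomial is P(z) = 1 - 0.733z - 0.124z^2.
Invertibility requires all roots to lie outside the unit circle, i.e. |z| > 1 for every root.
Set 1 + (-0.733) z + (-0.124) z^2 = 0, i.e. a z^2 + b z + c = 0 with a = -0.124, b = -0.733, c = 1.
Discriminant D = b^2 - 4ac = (-0.733)^2 - 4*(-0.124)*1 = 0.537289 - (-0.496) = 1.033289.
D >= 0, so the roots are real: z = (-b +/- sqrt(D)) / (2a) = (0.733 +/- 1.016508) / (-0.248).
  z_1 = (0.733 + 1.016508) / (-0.248) = -7.0545,   |z_1| = 7.0545.
  z_2 = (0.733 - 1.016508) / (-0.248) = 1.1432,   |z_2| = 1.1432.
Moduli of all roots: 7.0545, 1.1432.
All moduli strictly greater than 1? Yes.
Verdict: Invertible.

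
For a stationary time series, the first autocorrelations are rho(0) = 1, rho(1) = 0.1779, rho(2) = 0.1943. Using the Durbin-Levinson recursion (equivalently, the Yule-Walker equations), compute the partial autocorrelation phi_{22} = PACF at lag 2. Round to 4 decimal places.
\phi_{22} = 0.1680

The PACF at lag k is phi_{kk}, the last component of the solution
to the Yule-Walker system G_k phi = r_k where
  (G_k)_{ij} = rho(|i - j|), (r_k)_i = rho(i), i,j = 1..k.
Equivalently, Durbin-Levinson gives phi_{kk} iteratively:
  phi_{11} = rho(1)
  phi_{kk} = [rho(k) - sum_{j=1..k-1} phi_{k-1,j} rho(k-j)]
            / [1 - sum_{j=1..k-1} phi_{k-1,j} rho(j)],
  phi_{k,j} = phi_{k-1,j} - phi_{kk} phi_{k-1,k-j},  j = 1..k-1.
Step k = 1:
  phi_11 = rho(1) = 0.1779.
Step k = 2:
  phi_22 = [rho(2) - phi_11 rho(1)] / [1 - phi_11 rho(1)] = [0.1943 - (0.1779)(0.1779)] / [1 - (0.1779)(0.1779)]
         = 0.16265159 / 0.96835159 = 0.168.
Therefore phi_{22} = 0.1680.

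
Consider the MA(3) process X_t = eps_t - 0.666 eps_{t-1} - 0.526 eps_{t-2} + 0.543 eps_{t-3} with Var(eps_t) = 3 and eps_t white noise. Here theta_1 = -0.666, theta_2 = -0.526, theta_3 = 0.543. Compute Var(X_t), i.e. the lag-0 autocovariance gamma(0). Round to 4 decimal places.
\gamma(0) = 6.0452

For an MA(q) process X_t = eps_t + sum_i theta_i eps_{t-i} with
Var(eps_t) = sigma^2, the variance is
  gamma(0) = sigma^2 * (1 + sum_i theta_i^2).
  sum_i theta_i^2 = (-0.666)^2 + (-0.526)^2 + (0.543)^2 = 0.443556 + 0.276676 + 0.294849 = 1.015081.
  gamma(0) = 3 * (1 + 1.015081) = 3 * 2.015081 = 6.045243, which rounds to 6.0452.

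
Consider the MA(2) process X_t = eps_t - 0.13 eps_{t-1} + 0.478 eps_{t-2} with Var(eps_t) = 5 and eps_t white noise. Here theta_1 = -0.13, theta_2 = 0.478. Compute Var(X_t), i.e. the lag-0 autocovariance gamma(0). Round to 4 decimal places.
\gamma(0) = 6.2269

For an MA(q) process X_t = eps_t + sum_i theta_i eps_{t-i} with
Var(eps_t) = sigma^2, the variance is
  gamma(0) = sigma^2 * (1 + sum_i theta_i^2).
  sum_i theta_i^2 = (-0.13)^2 + (0.478)^2 = 0.0169 + 0.228484 = 0.245384.
  gamma(0) = 5 * (1 + 0.245384) = 5 * 1.245384 = 6.22692, which rounds to 6.2269.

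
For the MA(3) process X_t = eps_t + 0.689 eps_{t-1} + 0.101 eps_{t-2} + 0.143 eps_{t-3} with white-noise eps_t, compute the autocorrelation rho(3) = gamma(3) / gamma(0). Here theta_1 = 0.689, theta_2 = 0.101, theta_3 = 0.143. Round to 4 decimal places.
\rho(3) = 0.0950

For an MA(q) process with theta_0 = 1, the autocovariance is
  gamma(k) = sigma^2 * sum_{i=0..q-k} theta_i * theta_{i+k},
and rho(k) = gamma(k) / gamma(0). Sigma^2 cancels.
  numerator   = (1)*(0.143) = 0.143.
  denominator = (1)^2 + (0.689)^2 + (0.101)^2 + (0.143)^2 = 1.505371.
  rho(3) = 0.143 / 1.505371 = 0.0950.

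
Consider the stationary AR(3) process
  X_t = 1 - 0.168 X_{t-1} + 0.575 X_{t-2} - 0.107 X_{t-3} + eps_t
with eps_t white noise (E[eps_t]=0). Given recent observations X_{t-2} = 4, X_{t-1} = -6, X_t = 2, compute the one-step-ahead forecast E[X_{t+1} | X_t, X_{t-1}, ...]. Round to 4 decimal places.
E[X_{t+1} \mid \mathcal F_t] = -3.2140

For an AR(p) model X_t = c + sum_i phi_i X_{t-i} + eps_t, the
one-step-ahead conditional mean is
  E[X_{t+1} | X_t, ...] = c + sum_i phi_i X_{t+1-i}.
Substitute known values:
  E[X_{t+1} | ...] = 1 + (-0.168) * (2) + (0.575) * (-6) + (-0.107) * (4)
                   = -3.2140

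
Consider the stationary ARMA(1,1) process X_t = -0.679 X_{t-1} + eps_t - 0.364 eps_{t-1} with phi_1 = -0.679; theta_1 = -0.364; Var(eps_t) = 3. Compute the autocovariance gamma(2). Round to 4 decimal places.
\gamma(2) = 4.9163

Multiply the model equation by X_{t-k} and take expectations. With theta_0 = psi_0 = 1 and psi_j the MA(infinity) weights, this gives
  gamma(k) - sum_i phi_i gamma(k-i) = c_k,
  c_k = sigma^2 * sum_{j=k..q} theta_j psi_{j-k}   (c_k = 0 for k > q),
using gamma(-m) = gamma(m).
psi-weights needed (psi_j = theta_j + sum_i phi_i psi_{j-i}):
  psi_1 = theta_1 + phi_1 = -0.364 + (-0.679) = -1.043
Right-hand sides:
  c_0 = sigma^2 (1 + theta_1 psi_1) = 3 * (1 + (-0.364)(-1.043)) = 3 * 1.379652 = 4.138956
  c_1 = sigma^2 theta_1 = 3 * (-0.364) = -1.092
  c_2 = 0
Equations for k = 0 and k = 1 (AR order 1):
  gamma(0) = phi_1 gamma(1) + c_0
  gamma(1) = phi_1 gamma(0) + c_1
Substituting the second into the first: gamma(0) (1 - phi_1^2) = c_0 + phi_1 c_1, so
  gamma(0) = (c_0 + phi_1 c_1) / (1 - phi_1^2) = (4.138956 + (-0.679)(-1.092)) / (1 - (-0.679)^2) = 4.880424 / 0.538959 = 9.055279.
  gamma(1) = phi_1 gamma(0) + c_1 = (-0.679)(9.055279) + (-1.092) = -7.240534.
For k = 2 (> q): gamma(2) = phi_1 gamma(1) = (-0.679)(-7.240534) = 4.916323.
Therefore gamma(2) = 4.9163 (to 4 decimal places).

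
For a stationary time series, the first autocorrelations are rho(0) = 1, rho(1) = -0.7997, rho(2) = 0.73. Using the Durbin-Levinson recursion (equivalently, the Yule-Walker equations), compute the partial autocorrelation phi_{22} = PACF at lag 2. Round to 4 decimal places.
\phi_{22} = 0.2510

The PACF at lag k is phi_{kk}, the last component of the solution
to the Yule-Walker system G_k phi = r_k where
  (G_k)_{ij} = rho(|i - j|), (r_k)_i = rho(i), i,j = 1..k.
Equivalently, Durbin-Levinson gives phi_{kk} iteratively:
  phi_{11} = rho(1)
  phi_{kk} = [rho(k) - sum_{j=1..k-1} phi_{k-1,j} rho(k-j)]
            / [1 - sum_{j=1..k-1} phi_{k-1,j} rho(j)],
  phi_{k,j} = phi_{k-1,j} - phi_{kk} phi_{k-1,k-j},  j = 1..k-1.
Step k = 1:
  phi_11 = rho(1) = -0.7997.
Step k = 2:
  phi_22 = [rho(2) - phi_11 rho(1)] / [1 - phi_11 rho(1)] = [0.73 - (-0.7997)(-0.7997)] / [1 - (-0.7997)(-0.7997)]
         = 0.09047991 / 0.36047991 = 0.251.
Therefore phi_{22} = 0.2510.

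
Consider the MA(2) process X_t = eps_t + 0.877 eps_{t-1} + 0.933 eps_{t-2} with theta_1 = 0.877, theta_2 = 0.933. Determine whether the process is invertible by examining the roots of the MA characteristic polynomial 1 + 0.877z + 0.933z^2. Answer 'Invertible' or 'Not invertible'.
\text{Invertible}

The MA(q) characteristic polynomial is P(z) = 1 + 0.877z + 0.933z^2.
Invertibility requires all roots to lie outside the unit circle, i.e. |z| > 1 for every root.
Set 1 + (0.877) z + (0.933) z^2 = 0, i.e. a z^2 + b z + c = 0 with a = 0.933, b = 0.877, c = 1.
Discriminant D = b^2 - 4ac = (0.877)^2 - 4*(0.933)*1 = 0.769129 - (3.732) = -2.962871.
D < 0, so the roots are the complex-conjugate pair z = (-b +/- i sqrt(-D)) / (2a) = -0.47 +/- 0.9225i.
For a conjugate pair |z|^2 = z * conj(z) = (product of roots) = c/a = 1/(0.933) = 1.071811, so |z| = sqrt(1.071811) = 1.0353 for both roots.
Moduli of all roots: 1.0353, 1.0353.
All moduli strictly greater than 1? Yes.
Verdict: Invertible.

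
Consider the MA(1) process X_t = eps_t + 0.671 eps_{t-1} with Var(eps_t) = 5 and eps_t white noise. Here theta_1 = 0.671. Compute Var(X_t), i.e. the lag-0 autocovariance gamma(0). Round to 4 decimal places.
\gamma(0) = 7.2512

For an MA(q) process X_t = eps_t + sum_i theta_i eps_{t-i} with
Var(eps_t) = sigma^2, the variance is
  gamma(0) = sigma^2 * (1 + sum_i theta_i^2).
  sum_i theta_i^2 = (0.671)^2 = 0.450241.
  gamma(0) = 5 * (1 + 0.450241) = 5 * 1.450241 = 7.251205, which rounds to 7.2512.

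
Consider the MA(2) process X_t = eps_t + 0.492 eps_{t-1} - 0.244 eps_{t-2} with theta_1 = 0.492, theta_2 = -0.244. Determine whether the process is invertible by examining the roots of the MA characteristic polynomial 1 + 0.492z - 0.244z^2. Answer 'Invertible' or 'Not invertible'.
\text{Invertible}

The MA(q) characteristic polynomial is P(z) = 1 + 0.492z - 0.244z^2.
Invertibility requires all roots to lie outside the unit circle, i.e. |z| > 1 for every root.
Set 1 + (0.492) z + (-0.244) z^2 = 0, i.e. a z^2 + b z + c = 0 with a = -0.244, b = 0.492, c = 1.
Discriminant D = b^2 - 4ac = (0.492)^2 - 4*(-0.244)*1 = 0.242064 - (-0.976) = 1.218064.
D >= 0, so the roots are real: z = (-b +/- sqrt(D)) / (2a) = (-0.492 +/- 1.103659) / (-0.488).
  z_1 = (-0.492 + 1.103659) / (-0.488) = -1.2534,   |z_1| = 1.2534.
  z_2 = (-0.492 - 1.103659) / (-0.488) = 3.2698,   |z_2| = 3.2698.
Moduli of all roots: 1.2534, 3.2698.
All moduli strictly greater than 1? Yes.
Verdict: Invertible.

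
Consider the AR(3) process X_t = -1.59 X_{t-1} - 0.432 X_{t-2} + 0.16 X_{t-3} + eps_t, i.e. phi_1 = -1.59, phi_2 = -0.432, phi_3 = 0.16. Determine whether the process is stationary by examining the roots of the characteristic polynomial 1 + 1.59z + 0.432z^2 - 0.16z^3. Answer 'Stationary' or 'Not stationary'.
\text{Stationary}

The AR(p) characteristic polynomial is P(z) = 1 + 1.59z + 0.432z^2 - 0.16z^3.
Stationarity requires all roots to lie outside the unit circle, i.e. |z| > 1 for every root.
Degree 3: look for a simple real root z0 first, then factor out (1 - z/z0) and solve the remaining quadratic.
Testing z0 = -1.25: P(-1.25) = 1 + (1.59)(-1.25) + (0.432)(-1.25)^2 + (-0.16)(-1.25)^3
  = 1 + (-1.9875) + (0.675) + (0.3125) = 0.  So z_0 = -1.25 is a root, |z_0| = 1.25.
Divide out the factor (1 + 0.8 z) = (1 - z/z0) (since 1/z0 = -0.8):
  P(z) = (1 + 0.8 z)(1 + (0.79) z + (-0.2) z^2)
  [check: z-coef 0.79 - (-0.8) = 1.59; z^2-coef -0.2 - (-0.8)(0.79) = 0.432; z^3-coef -(-0.8)(-0.2) = -0.16.]
Remaining roots from the quadratic factor 1 + (0.79) z + (-0.2) z^2:
  Set 1 + (0.79) z + (-0.2) z^2 = 0, i.e. a z^2 + b z + c = 0 with a = -0.2, b = 0.79, c = 1.
  Discriminant D = b^2 - 4ac = (0.79)^2 - 4*(-0.2)*1 = 0.6241 - (-0.8) = 1.4241.
  D >= 0, so the roots are real: z = (-b +/- sqrt(D)) / (2a) = (-0.79 +/- 1.193357) / (-0.4).
    z_1 = (-0.79 + 1.193357) / (-0.4) = -1.0084,   |z_1| = 1.0084.
    z_2 = (-0.79 - 1.193357) / (-0.4) = 4.9584,   |z_2| = 4.9584.
Moduli of all roots: 1.2500, 1.0084, 4.9584.
All moduli strictly greater than 1? Yes.
Verdict: Stationary.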